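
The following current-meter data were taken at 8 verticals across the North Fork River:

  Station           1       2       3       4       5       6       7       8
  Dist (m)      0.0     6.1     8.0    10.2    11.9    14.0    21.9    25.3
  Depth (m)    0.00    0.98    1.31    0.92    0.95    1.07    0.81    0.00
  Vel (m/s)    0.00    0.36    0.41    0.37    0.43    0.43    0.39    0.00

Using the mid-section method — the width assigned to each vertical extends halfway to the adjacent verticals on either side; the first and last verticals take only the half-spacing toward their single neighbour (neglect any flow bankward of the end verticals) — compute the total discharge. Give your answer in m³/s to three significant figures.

8.04 m³/s

w_2 = (8.0 − 0.0)/2 = 4 m; q_2 = 0.36 × 0.98 × 4 = 1.411 m³/s
w_3 = (10.2 − 6.1)/2 = 2.05 m; q_3 = 0.41 × 1.31 × 2.05 = 1.101 m³/s
w_4 = (11.9 − 8.0)/2 = 1.95 m; q_4 = 0.37 × 0.92 × 1.95 = 0.6638 m³/s
w_5 = (14.0 − 10.2)/2 = 1.9 m; q_5 = 0.43 × 0.95 × 1.9 = 0.7762 m³/s
w_6 = (21.9 − 11.9)/2 = 5 m; q_6 = 0.43 × 1.07 × 5 = 2.301 m³/s
w_7 = (25.3 − 14.0)/2 = 5.65 m; q_7 = 0.39 × 0.81 × 5.65 = 1.785 m³/s
Stations 1, 8 contribute zero (depth or velocity is 0).
Q = Σ qᵢ = 8.038 m³/s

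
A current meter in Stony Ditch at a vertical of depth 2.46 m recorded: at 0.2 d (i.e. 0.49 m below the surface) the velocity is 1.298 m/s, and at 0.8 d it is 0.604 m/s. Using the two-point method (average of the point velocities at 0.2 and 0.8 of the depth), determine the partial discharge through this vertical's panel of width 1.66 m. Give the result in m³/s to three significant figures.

v̄ = (1.298 + 0.604) / 2 = 0.9510 m/s
q = v̄ × d × w = 0.9510 × 2.46 × 1.66 = 3.884 m³/s

3.88 m³/s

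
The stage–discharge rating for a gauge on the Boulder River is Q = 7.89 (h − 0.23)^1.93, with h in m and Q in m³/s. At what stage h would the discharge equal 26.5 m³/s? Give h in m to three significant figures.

2.10 m

h − h₀ = (Q/C)^(1/b) = (26.5/7.89)^(1/1.93) = 1.873 m
h = 0.23 + 1.873 = 2.103 m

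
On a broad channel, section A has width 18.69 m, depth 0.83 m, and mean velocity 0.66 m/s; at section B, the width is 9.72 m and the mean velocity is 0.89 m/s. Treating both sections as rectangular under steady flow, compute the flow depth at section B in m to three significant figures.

1.18 m

Q = A₁V₁ = (18.69×0.83) × 0.66 = 10.24 m³/s
d₂ = Q/(b₂ V₂) = 10.24/(9.72×0.89) = 1.184 m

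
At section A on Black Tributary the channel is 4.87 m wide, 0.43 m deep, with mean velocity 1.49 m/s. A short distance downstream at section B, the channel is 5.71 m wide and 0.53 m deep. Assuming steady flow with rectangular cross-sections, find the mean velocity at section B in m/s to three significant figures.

Q = A₁V₁ = (4.87×0.43) × 1.49 = 3.120 m³/s
A₂ = 5.71 × 0.53 = 3.026 m²
V₂ = Q/A₂ = 3.120/3.026 = 1.031 m/s

1.03 m/s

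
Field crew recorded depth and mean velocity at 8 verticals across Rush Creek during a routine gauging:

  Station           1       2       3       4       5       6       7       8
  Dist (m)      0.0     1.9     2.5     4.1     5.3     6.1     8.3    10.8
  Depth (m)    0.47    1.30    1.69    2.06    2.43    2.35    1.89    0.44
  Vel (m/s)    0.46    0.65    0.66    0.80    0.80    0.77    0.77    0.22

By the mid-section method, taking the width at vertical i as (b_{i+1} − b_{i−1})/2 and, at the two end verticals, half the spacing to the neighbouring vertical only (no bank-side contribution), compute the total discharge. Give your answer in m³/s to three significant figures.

w_1 = (1.9 − 0.0)/2 = 0.95 m; q_1 = 0.46 × 0.47 × 0.95 = 0.2054 m³/s
w_2 = (2.5 − 0.0)/2 = 1.25 m; q_2 = 0.65 × 1.30 × 1.25 = 1.056 m³/s
w_3 = (4.1 − 1.9)/2 = 1.1 m; q_3 = 0.66 × 1.69 × 1.1 = 1.227 m³/s
w_4 = (5.3 − 2.5)/2 = 1.4 m; q_4 = 0.80 × 2.06 × 1.4 = 2.307 m³/s
w_5 = (6.1 − 4.1)/2 = 1 m; q_5 = 0.80 × 2.43 × 1 = 1.944 m³/s
w_6 = (8.3 − 5.3)/2 = 1.5 m; q_6 = 0.77 × 2.35 × 1.5 = 2.714 m³/s
w_7 = (10.8 − 6.1)/2 = 2.35 m; q_7 = 0.77 × 1.89 × 2.35 = 3.420 m³/s
w_8 = (10.8 − 8.3)/2 = 1.25 m; q_8 = 0.22 × 0.44 × 1.25 = 0.1210 m³/s
Q = Σ qᵢ = 12.99 m³/s

13.0 m³/s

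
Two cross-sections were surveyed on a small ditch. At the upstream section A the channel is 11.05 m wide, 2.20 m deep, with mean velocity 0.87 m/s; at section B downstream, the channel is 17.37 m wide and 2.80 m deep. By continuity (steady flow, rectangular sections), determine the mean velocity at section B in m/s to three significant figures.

0.435 m/s

Q = A₁V₁ = (11.05×2.20) × 0.87 = 21.15 m³/s
A₂ = 17.37 × 2.80 = 48.64 m²
V₂ = Q/A₂ = 21.15/48.64 = 0.4349 m/s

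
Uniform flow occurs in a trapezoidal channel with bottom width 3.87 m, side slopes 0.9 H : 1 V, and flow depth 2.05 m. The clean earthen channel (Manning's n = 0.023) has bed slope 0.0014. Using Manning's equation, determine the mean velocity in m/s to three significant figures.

A = (b + z·y)·y = (3.87 + 0.9×2.05)×2.05 = 11.72 m²
P = b + 2y√(1+z²) = 3.87 + 2×2.05×√(1+0.9²) = 9.386 m
R = A/P = 11.72/9.386 = 1.248 m
Q = (1/n)·A·R^(2/3)·S^(1/2) = (1/0.023) × 11.72 × 1.248^(2/3) × 0.0014^(1/2) = 22.10 m³/s
V = Q/A = 22.10/11.72 = 1.886 m/s

1.89 m/s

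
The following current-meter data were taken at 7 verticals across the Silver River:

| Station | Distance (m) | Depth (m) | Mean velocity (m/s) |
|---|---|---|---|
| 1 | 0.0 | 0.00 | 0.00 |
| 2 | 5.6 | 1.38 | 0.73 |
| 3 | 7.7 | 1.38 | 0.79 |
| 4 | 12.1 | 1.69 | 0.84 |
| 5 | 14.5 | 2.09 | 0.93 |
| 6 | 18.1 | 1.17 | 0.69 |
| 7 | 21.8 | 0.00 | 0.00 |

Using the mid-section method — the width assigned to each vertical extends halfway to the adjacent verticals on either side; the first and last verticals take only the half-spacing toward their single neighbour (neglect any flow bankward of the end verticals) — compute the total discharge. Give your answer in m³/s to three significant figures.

w_2 = (7.7 − 0.0)/2 = 3.85 m; q_2 = 0.73 × 1.38 × 3.85 = 3.878 m³/s
w_3 = (12.1 − 5.6)/2 = 3.25 m; q_3 = 0.79 × 1.38 × 3.25 = 3.543 m³/s
w_4 = (14.5 − 7.7)/2 = 3.4 m; q_4 = 0.84 × 1.69 × 3.4 = 4.827 m³/s
w_5 = (18.1 − 12.1)/2 = 3 m; q_5 = 0.93 × 2.09 × 3 = 5.831 m³/s
w_6 = (21.8 − 14.5)/2 = 3.65 m; q_6 = 0.69 × 1.17 × 3.65 = 2.947 m³/s
Stations 1, 7 contribute zero (depth or velocity is 0).
Q = Σ qᵢ = 21.03 m³/s

21.0 m³/s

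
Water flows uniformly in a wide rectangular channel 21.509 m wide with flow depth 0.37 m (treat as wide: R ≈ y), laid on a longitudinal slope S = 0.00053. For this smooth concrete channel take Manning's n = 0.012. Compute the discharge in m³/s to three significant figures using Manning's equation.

7.87 m³/s

A = b·y = 21.509 × 0.37 = 7.958 m²
Wide channel: R ≈ y = 0.37 m
Q = (1/n)·A·R^(2/3)·S^(1/2) = (1/0.012) × 7.958 × 0.3700^(2/3) × 0.00053^(1/2) = 7.869 m³/s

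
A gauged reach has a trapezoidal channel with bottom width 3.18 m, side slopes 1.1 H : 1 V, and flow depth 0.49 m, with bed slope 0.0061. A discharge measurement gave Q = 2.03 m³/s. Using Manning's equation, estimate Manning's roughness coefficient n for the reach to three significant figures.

A = (b + z·y)·y = (3.18 + 1.1×0.49)×0.49 = 1.822 m²
P = b + 2y√(1+z²) = 3.18 + 2×0.49×√(1+1.1²) = 4.637 m
R = A/P = 1.822/4.637 = 0.3930 m
n = (1/Q)·A·R^(2/3)·S^(1/2) = (1/2.03) × 1.822 × 0.5365 × 0.07810 = 0.03762

0.0376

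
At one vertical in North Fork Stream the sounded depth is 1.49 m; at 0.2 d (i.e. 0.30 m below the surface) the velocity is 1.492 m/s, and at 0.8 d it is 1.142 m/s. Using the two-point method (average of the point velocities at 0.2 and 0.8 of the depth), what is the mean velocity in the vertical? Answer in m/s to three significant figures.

1.32 m/s

v̄ = (1.492 + 1.142) / 2 = 1.317 m/s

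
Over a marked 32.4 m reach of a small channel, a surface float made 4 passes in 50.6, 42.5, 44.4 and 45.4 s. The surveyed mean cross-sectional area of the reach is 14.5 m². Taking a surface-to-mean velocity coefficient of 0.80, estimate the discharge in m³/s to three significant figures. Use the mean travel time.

8.22 m³/s

t̄ = (50.6 + 42.5 + 44.4 + 45.4) / 4 = 45.725 s
v_surface = L / t̄ = 32.4 / 45.725 = 0.7086 m/s
v_mean = 0.80 × 0.7086 = 0.5669 m/s
Q = A × v_mean = 14.5 × 0.5669 = 8.220 m³/s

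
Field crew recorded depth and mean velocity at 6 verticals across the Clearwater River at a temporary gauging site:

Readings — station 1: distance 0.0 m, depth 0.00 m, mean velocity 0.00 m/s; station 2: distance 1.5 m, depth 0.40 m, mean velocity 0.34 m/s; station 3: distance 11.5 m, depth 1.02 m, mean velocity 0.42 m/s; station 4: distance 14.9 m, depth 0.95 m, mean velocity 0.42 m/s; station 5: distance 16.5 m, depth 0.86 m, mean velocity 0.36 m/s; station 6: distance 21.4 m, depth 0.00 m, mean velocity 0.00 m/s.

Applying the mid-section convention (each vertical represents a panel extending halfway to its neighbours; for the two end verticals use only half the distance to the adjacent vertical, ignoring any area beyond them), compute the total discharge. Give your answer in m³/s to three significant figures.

5.66 m³/s

w_2 = (11.5 − 0.0)/2 = 5.75 m; q_2 = 0.34 × 0.40 × 5.75 = 0.7820 m³/s
w_3 = (14.9 − 1.5)/2 = 6.7 m; q_3 = 0.42 × 1.02 × 6.7 = 2.870 m³/s
w_4 = (16.5 − 11.5)/2 = 2.5 m; q_4 = 0.42 × 0.95 × 2.5 = 0.9975 m³/s
w_5 = (21.4 − 14.9)/2 = 3.25 m; q_5 = 0.36 × 0.86 × 3.25 = 1.006 m³/s
Stations 1, 6 contribute zero (depth or velocity is 0).
Q = Σ qᵢ = 5.656 m³/s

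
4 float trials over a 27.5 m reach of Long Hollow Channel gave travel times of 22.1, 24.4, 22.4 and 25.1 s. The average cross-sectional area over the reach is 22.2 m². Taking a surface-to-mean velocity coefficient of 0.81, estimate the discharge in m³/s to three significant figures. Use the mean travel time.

21.0 m³/s

t̄ = (22.1 + 24.4 + 22.4 + 25.1) / 4 = 23.5 s
v_surface = L / t̄ = 27.5 / 23.5 = 1.170 m/s
v_mean = 0.81 × 1.170 = 0.9479 m/s
Q = A × v_mean = 22.2 × 0.9479 = 21.04 m³/s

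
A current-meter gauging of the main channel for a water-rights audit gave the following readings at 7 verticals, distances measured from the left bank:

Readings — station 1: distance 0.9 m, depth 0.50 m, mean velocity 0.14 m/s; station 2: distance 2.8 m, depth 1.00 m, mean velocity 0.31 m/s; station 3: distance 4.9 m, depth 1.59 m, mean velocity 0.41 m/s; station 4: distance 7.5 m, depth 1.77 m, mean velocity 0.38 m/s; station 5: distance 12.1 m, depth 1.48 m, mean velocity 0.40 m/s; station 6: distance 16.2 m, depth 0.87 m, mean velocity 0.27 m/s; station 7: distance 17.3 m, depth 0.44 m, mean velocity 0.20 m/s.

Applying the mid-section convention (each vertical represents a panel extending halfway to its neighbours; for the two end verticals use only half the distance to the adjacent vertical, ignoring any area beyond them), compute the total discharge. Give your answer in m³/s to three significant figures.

w_1 = (2.8 − 0.9)/2 = 0.95 m; q_1 = 0.14 × 0.50 × 0.95 = 0.06650 m³/s
w_2 = (4.9 − 0.9)/2 = 2 m; q_2 = 0.31 × 1.00 × 2 = 0.6200 m³/s
w_3 = (7.5 − 2.8)/2 = 2.35 m; q_3 = 0.41 × 1.59 × 2.35 = 1.532 m³/s
w_4 = (12.1 − 4.9)/2 = 3.6 m; q_4 = 0.38 × 1.77 × 3.6 = 2.421 m³/s
w_5 = (16.2 − 7.5)/2 = 4.35 m; q_5 = 0.40 × 1.48 × 4.35 = 2.575 m³/s
w_6 = (17.3 − 12.1)/2 = 2.6 m; q_6 = 0.27 × 0.87 × 2.6 = 0.6107 m³/s
w_7 = (17.3 − 16.2)/2 = 0.55 m; q_7 = 0.20 × 0.44 × 0.55 = 0.04840 m³/s
Q = Σ qᵢ = 7.874 m³/s

7.87 m³/s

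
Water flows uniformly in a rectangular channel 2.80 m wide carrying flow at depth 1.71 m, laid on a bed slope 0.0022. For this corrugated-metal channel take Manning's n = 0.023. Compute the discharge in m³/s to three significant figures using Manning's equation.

A = b·y = 2.80 × 1.71 = 4.788 m²
P = b + 2y = 2.80 + 2×1.71 = 6.220 m
R = A/P = 4.788/6.220 = 0.7698 m
Q = (1/n)·A·R^(2/3)·S^(1/2) = (1/0.023) × 4.788 × 0.7698^(2/3) × 0.0022^(1/2) = 8.201 m³/s

8.20 m³/s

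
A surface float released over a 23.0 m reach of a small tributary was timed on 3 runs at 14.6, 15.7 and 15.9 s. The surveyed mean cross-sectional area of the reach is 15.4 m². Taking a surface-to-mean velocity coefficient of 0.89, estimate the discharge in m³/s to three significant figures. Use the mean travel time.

t̄ = (14.6 + 15.7 + 15.9) / 3 = 15.4 s
v_surface = L / t̄ = 23.0 / 15.4 = 1.494 m/s
v_mean = 0.89 × 1.494 = 1.329 m/s
Q = A × v_mean = 15.4 × 1.329 = 20.47 m³/s

20.5 m³/s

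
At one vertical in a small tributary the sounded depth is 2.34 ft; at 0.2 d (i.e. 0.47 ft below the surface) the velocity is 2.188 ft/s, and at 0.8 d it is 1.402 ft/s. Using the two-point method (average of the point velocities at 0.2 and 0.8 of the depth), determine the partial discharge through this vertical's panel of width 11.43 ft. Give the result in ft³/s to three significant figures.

v̄ = (2.188 + 1.402) / 2 = 1.795 ft/s
q = v̄ × d × w = 1.795 × 2.34 × 11.43 = 48.01 ft³/s

48.0 ft³/s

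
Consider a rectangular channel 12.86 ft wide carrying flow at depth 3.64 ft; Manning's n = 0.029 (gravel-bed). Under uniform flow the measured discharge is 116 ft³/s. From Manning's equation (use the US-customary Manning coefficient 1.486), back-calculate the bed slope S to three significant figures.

A = b·y = 12.86 × 3.64 = 46.81 ft²
P = b + 2y = 12.86 + 2×3.64 = 20.14 ft
R = A/P = 46.81/20.14 = 2.324 ft
S = (Q·n / (1.486·A·R^(2/3)))² = (116×0.029 / (1.486×46.81×1.755))² = 0.0007596

0.000760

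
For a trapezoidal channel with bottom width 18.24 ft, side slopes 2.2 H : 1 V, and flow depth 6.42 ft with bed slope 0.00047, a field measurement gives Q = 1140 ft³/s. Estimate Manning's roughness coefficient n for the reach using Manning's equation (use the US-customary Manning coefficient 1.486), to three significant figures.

A = (b + z·y)·y = (18.24 + 2.2×6.42)×6.42 = 207.8 ft²
P = b + 2y√(1+z²) = 18.24 + 2×6.42×√(1+2.2²) = 49.27 ft
R = A/P = 207.8/49.27 = 4.217 ft
n = (1.486/Q)·A·R^(2/3)·S^(1/2) = (1.486/1140) × 207.8 × 2.610 × 0.02168 = 0.01533

0.0153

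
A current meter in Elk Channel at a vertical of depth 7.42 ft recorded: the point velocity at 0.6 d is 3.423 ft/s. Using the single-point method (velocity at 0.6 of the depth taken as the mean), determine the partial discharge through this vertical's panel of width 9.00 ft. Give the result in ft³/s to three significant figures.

229 ft³/s

v̄ = v₀.₆ = 3.423 ft/s
q = v̄ × d × w = 3.423 × 7.42 × 9.00 = 228.6 ft³/s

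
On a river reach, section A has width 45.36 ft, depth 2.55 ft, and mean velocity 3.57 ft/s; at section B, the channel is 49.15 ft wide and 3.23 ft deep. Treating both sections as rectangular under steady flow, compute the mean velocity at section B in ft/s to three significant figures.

Q = A₁V₁ = (45.36×2.55) × 3.57 = 412.9 ft³/s
A₂ = 49.15 × 3.23 = 158.8 ft²
V₂ = Q/A₂ = 412.9/158.8 = 2.601 ft/s

2.60 ft/s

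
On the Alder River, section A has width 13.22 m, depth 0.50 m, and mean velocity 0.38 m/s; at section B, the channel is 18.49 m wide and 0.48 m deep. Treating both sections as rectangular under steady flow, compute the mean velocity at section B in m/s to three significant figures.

0.283 m/s

Q = A₁V₁ = (13.22×0.50) × 0.38 = 2.512 m³/s
A₂ = 18.49 × 0.48 = 8.875 m²
V₂ = Q/A₂ = 2.512/8.875 = 0.2830 m/s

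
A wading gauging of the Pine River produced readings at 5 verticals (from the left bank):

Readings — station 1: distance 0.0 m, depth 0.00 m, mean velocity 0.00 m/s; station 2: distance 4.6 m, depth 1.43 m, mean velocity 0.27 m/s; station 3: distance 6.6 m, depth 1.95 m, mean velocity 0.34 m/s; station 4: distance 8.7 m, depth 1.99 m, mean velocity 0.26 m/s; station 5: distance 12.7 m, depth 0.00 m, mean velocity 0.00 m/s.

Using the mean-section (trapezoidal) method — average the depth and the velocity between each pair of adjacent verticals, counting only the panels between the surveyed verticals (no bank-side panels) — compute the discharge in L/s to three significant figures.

Panel 1-2: Δb = 4.6 m, d̄ = (0.00+1.43)/2 = 0.715, v̄ = (0.00+0.27)/2 = 0.135 → q = 4.6×0.715×0.135 = 0.4440 m³/s
Panel 2-3: Δb = 2 m, d̄ = (1.43+1.95)/2 = 1.69, v̄ = (0.27+0.34)/2 = 0.305 → q = 2×1.69×0.305 = 1.031 m³/s
Panel 3-4: Δb = 2.1 m, d̄ = (1.95+1.99)/2 = 1.97, v̄ = (0.34+0.26)/2 = 0.3 → q = 2.1×1.97×0.3 = 1.241 m³/s
Panel 4-5: Δb = 4 m, d̄ = (1.99+0.00)/2 = 0.995, v̄ = (0.26+0.00)/2 = 0.13 → q = 4×0.995×0.13 = 0.5174 m³/s
Q = Σ q = 3.233 m³/s
= 3.233 × 1000 = 3233 L/s

3230 L/s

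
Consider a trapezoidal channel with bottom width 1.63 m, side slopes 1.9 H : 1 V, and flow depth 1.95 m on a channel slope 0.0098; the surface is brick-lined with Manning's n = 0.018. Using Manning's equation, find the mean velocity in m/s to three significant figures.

A = (b + z·y)·y = (1.63 + 1.9×1.95)×1.95 = 10.40 m²
P = b + 2y√(1+z²) = 1.63 + 2×1.95×√(1+1.9²) = 10.00 m
R = A/P = 10.40/10.00 = 1.040 m
Q = (1/n)·A·R^(2/3)·S^(1/2) = (1/0.018) × 10.40 × 1.040^(2/3) × 0.0098^(1/2) = 58.73 m³/s
V = Q/A = 58.73/10.40 = 5.645 m/s

5.65 m/s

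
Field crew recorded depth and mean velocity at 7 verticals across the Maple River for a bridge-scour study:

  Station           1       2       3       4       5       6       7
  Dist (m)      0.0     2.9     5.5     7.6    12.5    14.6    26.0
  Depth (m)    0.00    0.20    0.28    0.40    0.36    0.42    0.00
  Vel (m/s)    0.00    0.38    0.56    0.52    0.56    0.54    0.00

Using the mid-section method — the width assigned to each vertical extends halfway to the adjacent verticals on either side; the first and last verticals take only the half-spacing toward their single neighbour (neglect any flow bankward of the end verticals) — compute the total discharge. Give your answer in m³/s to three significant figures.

3.54 m³/s

w_2 = (5.5 − 0.0)/2 = 2.75 m; q_2 = 0.38 × 0.20 × 2.75 = 0.2090 m³/s
w_3 = (7.6 − 2.9)/2 = 2.35 m; q_3 = 0.56 × 0.28 × 2.35 = 0.3685 m³/s
w_4 = (12.5 − 5.5)/2 = 3.5 m; q_4 = 0.52 × 0.40 × 3.5 = 0.7280 m³/s
w_5 = (14.6 − 7.6)/2 = 3.5 m; q_5 = 0.56 × 0.36 × 3.5 = 0.7056 m³/s
w_6 = (26.0 − 12.5)/2 = 6.75 m; q_6 = 0.54 × 0.42 × 6.75 = 1.531 m³/s
Stations 1, 7 contribute zero (depth or velocity is 0).
Q = Σ qᵢ = 3.542 m³/s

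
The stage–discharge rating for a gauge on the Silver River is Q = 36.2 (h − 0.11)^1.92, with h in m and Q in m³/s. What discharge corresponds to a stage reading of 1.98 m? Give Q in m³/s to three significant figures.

120 m³/s

Q = 36.2 × (1.98 − 0.11)^1.92 = 36.2 × 1.87^1.92 = 120.4 m³/s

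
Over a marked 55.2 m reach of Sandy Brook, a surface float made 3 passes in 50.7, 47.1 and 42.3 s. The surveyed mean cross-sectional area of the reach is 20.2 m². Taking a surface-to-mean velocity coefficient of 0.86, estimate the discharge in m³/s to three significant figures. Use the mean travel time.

t̄ = (50.7 + 47.1 + 42.3) / 3 = 46.7 s
v_surface = L / t̄ = 55.2 / 46.7 = 1.182 m/s
v_mean = 0.86 × 1.182 = 1.017 m/s
Q = A × v_mean = 20.2 × 1.017 = 20.53 m³/s

20.5 m³/s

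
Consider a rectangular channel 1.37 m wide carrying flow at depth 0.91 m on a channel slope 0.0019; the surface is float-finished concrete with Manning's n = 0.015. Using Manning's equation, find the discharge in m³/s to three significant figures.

1.94 m³/s

A = b·y = 1.37 × 0.91 = 1.247 m²
P = b + 2y = 1.37 + 2×0.91 = 3.190 m
R = A/P = 1.247/3.190 = 0.3908 m
Q = (1/n)·A·R^(2/3)·S^(1/2) = (1/0.015) × 1.247 × 0.3908^(2/3) × 0.0019^(1/2) = 1.937 m³/s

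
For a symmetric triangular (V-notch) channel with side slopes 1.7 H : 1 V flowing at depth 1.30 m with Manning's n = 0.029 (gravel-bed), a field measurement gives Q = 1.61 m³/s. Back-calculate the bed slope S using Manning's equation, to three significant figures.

0.000572

A = z·y² = 1.7×1.30² = 2.873 m²
P = 2y√(1+z²) = 2×1.30×√(1+1.7²) = 5.128 m
R = A/P = 2.873/5.128 = 0.5603 m
S = (Q·n / (1·A·R^(2/3)))² = (1.61×0.029 / (1×2.873×0.6796))² = 0.0005718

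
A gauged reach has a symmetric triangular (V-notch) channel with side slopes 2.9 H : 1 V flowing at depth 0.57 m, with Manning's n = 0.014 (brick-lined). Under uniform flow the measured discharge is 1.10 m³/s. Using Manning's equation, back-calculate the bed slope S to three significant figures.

A = z·y² = 2.9×0.57² = 0.9422 m²
P = 2y√(1+z²) = 2×0.57×√(1+2.9²) = 3.497 m
R = A/P = 0.9422/3.497 = 0.2694 m
S = (Q·n / (1·A·R^(2/3)))² = (1.10×0.014 / (1×0.9422×0.4172))² = 0.001535

0.00154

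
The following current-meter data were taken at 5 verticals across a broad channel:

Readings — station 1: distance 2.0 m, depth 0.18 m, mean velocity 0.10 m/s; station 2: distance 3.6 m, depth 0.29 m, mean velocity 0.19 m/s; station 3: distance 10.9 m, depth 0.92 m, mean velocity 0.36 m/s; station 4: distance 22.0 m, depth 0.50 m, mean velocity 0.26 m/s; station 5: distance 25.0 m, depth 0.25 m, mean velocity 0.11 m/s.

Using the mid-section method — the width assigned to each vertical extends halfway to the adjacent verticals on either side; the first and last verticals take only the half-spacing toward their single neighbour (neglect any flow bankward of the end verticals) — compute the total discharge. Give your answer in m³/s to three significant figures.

w_1 = (3.6 − 2.0)/2 = 0.8 m; q_1 = 0.10 × 0.18 × 0.8 = 0.01440 m³/s
w_2 = (10.9 − 2.0)/2 = 4.45 m; q_2 = 0.19 × 0.29 × 4.45 = 0.2452 m³/s
w_3 = (22.0 − 3.6)/2 = 9.2 m; q_3 = 0.36 × 0.92 × 9.2 = 3.047 m³/s
w_4 = (25.0 − 10.9)/2 = 7.05 m; q_4 = 0.26 × 0.50 × 7.05 = 0.9165 m³/s
w_5 = (25.0 − 22.0)/2 = 1.5 m; q_5 = 0.11 × 0.25 × 1.5 = 0.04125 m³/s
Q = Σ qᵢ = 4.264 m³/s

4.26 m³/s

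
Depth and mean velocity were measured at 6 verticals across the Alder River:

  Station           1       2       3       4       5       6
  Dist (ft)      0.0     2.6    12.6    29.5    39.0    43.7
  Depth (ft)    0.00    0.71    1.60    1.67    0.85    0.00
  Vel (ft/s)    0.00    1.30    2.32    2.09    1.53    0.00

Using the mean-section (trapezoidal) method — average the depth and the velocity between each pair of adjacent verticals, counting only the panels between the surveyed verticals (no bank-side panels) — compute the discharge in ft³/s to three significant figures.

Panel 1-2: Δb = 2.6 ft, d̄ = (0.00+0.71)/2 = 0.355, v̄ = (0.00+1.30)/2 = 0.65 → q = 2.6×0.355×0.65 = 0.6000 ft³/s
Panel 2-3: Δb = 10 ft, d̄ = (0.71+1.60)/2 = 1.155, v̄ = (1.30+2.32)/2 = 1.81 → q = 10×1.155×1.81 = 20.91 ft³/s
Panel 3-4: Δb = 16.9 ft, d̄ = (1.60+1.67)/2 = 1.635, v̄ = (2.32+2.09)/2 = 2.205 → q = 16.9×1.635×2.205 = 60.93 ft³/s
Panel 4-5: Δb = 9.5 ft, d̄ = (1.67+0.85)/2 = 1.26, v̄ = (2.09+1.53)/2 = 1.81 → q = 9.5×1.26×1.81 = 21.67 ft³/s
Panel 5-6: Δb = 4.7 ft, d̄ = (0.85+0.00)/2 = 0.425, v̄ = (1.53+0.00)/2 = 0.765 → q = 4.7×0.425×0.765 = 1.528 ft³/s
Q = Σ q = 105.6 ft³/s

106 ft³/s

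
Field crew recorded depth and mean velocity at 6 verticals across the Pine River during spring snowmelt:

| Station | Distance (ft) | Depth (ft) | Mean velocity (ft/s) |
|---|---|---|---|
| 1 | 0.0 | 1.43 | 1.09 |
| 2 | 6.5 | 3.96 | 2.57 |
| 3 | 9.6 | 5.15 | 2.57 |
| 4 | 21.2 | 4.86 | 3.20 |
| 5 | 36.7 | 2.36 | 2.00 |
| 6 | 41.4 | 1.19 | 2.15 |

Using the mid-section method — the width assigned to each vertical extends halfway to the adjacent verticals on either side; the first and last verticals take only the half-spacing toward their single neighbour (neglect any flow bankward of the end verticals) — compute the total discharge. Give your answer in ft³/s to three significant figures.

416 ft³/s

w_1 = (6.5 − 0.0)/2 = 3.25 ft; q_1 = 1.09 × 1.43 × 3.25 = 5.066 ft³/s
w_2 = (9.6 − 0.0)/2 = 4.8 ft; q_2 = 2.57 × 3.96 × 4.8 = 48.85 ft³/s
w_3 = (21.2 − 6.5)/2 = 7.35 ft; q_3 = 2.57 × 5.15 × 7.35 = 97.28 ft³/s
w_4 = (36.7 − 9.6)/2 = 13.55 ft; q_4 = 3.20 × 4.86 × 13.55 = 210.7 ft³/s
w_5 = (41.4 − 21.2)/2 = 10.1 ft; q_5 = 2.00 × 2.36 × 10.1 = 47.67 ft³/s
w_6 = (41.4 − 36.7)/2 = 2.35 ft; q_6 = 2.15 × 1.19 × 2.35 = 6.012 ft³/s
Q = Σ qᵢ = 415.6 ft³/s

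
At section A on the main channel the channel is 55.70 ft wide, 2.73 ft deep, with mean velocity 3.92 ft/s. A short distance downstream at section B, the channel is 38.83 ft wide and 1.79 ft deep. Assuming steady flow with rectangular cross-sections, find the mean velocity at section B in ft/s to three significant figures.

8.58 ft/s

Q = A₁V₁ = (55.70×2.73) × 3.92 = 596.1 ft³/s
A₂ = 38.83 × 1.79 = 69.51 ft²
V₂ = Q/A₂ = 596.1/69.51 = 8.576 ft/s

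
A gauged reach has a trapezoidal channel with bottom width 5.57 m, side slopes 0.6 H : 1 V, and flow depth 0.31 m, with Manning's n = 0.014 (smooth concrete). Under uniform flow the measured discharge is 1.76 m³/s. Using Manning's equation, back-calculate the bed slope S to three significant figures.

0.00102

A = (b + z·y)·y = (5.57 + 0.6×0.31)×0.31 = 1.784 m²
P = b + 2y√(1+z²) = 5.57 + 2×0.31×√(1+0.6²) = 6.293 m
R = A/P = 1.784/6.293 = 0.2835 m
S = (Q·n / (1·A·R^(2/3)))² = (1.76×0.014 / (1×1.784×0.4316))² = 0.001024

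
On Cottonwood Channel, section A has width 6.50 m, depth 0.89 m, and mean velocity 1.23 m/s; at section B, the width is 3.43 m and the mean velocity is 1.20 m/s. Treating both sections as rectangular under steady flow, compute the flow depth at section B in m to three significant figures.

Q = A₁V₁ = (6.50×0.89) × 1.23 = 7.116 m³/s
d₂ = Q/(b₂ V₂) = 7.116/(3.43×1.20) = 1.729 m

1.73 m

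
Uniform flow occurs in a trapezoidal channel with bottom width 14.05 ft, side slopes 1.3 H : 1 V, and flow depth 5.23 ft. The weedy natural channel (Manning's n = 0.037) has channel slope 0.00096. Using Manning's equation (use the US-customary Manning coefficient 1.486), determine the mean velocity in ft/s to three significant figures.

A = (b + z·y)·y = (14.05 + 1.3×5.23)×5.23 = 109.0 ft²
P = b + 2y√(1+z²) = 14.05 + 2×5.23×√(1+1.3²) = 31.21 ft
R = A/P = 109.0/31.21 = 3.494 ft
Q = (1.486/n)·A·R^(2/3)·S^(1/2) = (1.486/0.037) × 109.0 × 3.494^(2/3) × 0.00096^(1/2) = 312.4 ft³/s
V = Q/A = 312.4/109.0 = 2.865 ft/s

2.87 ft/s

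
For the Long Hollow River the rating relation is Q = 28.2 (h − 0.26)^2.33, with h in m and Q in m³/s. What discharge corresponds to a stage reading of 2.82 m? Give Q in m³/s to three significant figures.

252 m³/s

Q = 28.2 × (2.82 − 0.26)^2.33 = 28.2 × 2.56^2.33 = 252.0 m³/s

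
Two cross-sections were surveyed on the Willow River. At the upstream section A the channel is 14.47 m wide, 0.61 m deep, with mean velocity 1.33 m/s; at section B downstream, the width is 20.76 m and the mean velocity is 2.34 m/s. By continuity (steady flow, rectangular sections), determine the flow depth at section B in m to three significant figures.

Q = A₁V₁ = (14.47×0.61) × 1.33 = 11.74 m³/s
d₂ = Q/(b₂ V₂) = 11.74/(20.76×2.34) = 0.2417 m

0.242 m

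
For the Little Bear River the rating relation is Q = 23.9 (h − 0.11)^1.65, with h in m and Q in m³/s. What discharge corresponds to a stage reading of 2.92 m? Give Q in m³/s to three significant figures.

Q = 23.9 × (2.92 − 0.11)^1.65 = 23.9 × 2.81^1.65 = 131.5 m³/s

131 m³/s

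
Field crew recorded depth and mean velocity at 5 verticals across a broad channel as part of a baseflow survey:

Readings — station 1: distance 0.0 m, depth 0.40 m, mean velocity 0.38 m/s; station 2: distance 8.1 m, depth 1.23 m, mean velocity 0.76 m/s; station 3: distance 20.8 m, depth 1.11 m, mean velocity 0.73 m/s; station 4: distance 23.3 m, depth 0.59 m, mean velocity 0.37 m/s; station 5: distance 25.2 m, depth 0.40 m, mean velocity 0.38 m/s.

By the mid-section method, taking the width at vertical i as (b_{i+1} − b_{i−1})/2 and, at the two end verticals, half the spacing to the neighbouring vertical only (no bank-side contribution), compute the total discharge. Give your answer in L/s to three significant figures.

w_1 = (8.1 − 0.0)/2 = 4.05 m; q_1 = 0.38 × 0.40 × 4.05 = 0.6156 m³/s
w_2 = (20.8 − 0.0)/2 = 10.4 m; q_2 = 0.76 × 1.23 × 10.4 = 9.722 m³/s
w_3 = (23.3 − 8.1)/2 = 7.6 m; q_3 = 0.73 × 1.11 × 7.6 = 6.158 m³/s
w_4 = (25.2 − 20.8)/2 = 2.2 m; q_4 = 0.37 × 0.59 × 2.2 = 0.4803 m³/s
w_5 = (25.2 − 23.3)/2 = 0.95 m; q_5 = 0.38 × 0.40 × 0.95 = 0.1444 m³/s
Q = Σ qᵢ = 17.12 m³/s
= 17.12 × 1000 = 17120 L/s

17100 L/s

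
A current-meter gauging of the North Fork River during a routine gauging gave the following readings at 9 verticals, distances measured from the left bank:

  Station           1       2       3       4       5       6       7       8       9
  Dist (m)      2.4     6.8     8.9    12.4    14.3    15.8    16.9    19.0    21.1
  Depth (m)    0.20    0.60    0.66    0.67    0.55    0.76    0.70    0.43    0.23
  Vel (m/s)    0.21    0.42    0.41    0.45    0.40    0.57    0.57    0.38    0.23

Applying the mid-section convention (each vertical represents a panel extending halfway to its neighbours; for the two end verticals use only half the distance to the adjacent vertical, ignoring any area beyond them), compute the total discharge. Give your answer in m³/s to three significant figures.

4.46 m³/s

w_1 = (6.8 − 2.4)/2 = 2.2 m; q_1 = 0.21 × 0.20 × 2.2 = 0.09240 m³/s
w_2 = (8.9 − 2.4)/2 = 3.25 m; q_2 = 0.42 × 0.60 × 3.25 = 0.8190 m³/s
w_3 = (12.4 − 6.8)/2 = 2.8 m; q_3 = 0.41 × 0.66 × 2.8 = 0.7577 m³/s
w_4 = (14.3 − 8.9)/2 = 2.7 m; q_4 = 0.45 × 0.67 × 2.7 = 0.8141 m³/s
w_5 = (15.8 − 12.4)/2 = 1.7 m; q_5 = 0.40 × 0.55 × 1.7 = 0.3740 m³/s
w_6 = (16.9 − 14.3)/2 = 1.3 m; q_6 = 0.57 × 0.76 × 1.3 = 0.5632 m³/s
w_7 = (19.0 − 15.8)/2 = 1.6 m; q_7 = 0.57 × 0.70 × 1.6 = 0.6384 m³/s
w_8 = (21.1 − 16.9)/2 = 2.1 m; q_8 = 0.38 × 0.43 × 2.1 = 0.3431 m³/s
w_9 = (21.1 − 19.0)/2 = 1.05 m; q_9 = 0.23 × 0.23 × 1.05 = 0.05555 m³/s
Q = Σ qᵢ = 4.457 m³/s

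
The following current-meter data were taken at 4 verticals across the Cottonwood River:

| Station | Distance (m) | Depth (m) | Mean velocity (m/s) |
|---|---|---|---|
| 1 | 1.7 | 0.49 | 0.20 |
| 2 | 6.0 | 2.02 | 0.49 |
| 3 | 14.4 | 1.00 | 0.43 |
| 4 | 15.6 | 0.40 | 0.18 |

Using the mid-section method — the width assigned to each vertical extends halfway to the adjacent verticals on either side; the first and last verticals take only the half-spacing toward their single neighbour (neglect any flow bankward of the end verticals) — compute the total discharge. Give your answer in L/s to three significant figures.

w_1 = (6.0 − 1.7)/2 = 2.15 m; q_1 = 0.20 × 0.49 × 2.15 = 0.2107 m³/s
w_2 = (14.4 − 1.7)/2 = 6.35 m; q_2 = 0.49 × 2.02 × 6.35 = 6.285 m³/s
w_3 = (15.6 − 6.0)/2 = 4.8 m; q_3 = 0.43 × 1.00 × 4.8 = 2.064 m³/s
w_4 = (15.6 − 14.4)/2 = 0.6 m; q_4 = 0.18 × 0.40 × 0.6 = 0.04320 m³/s
Q = Σ qᵢ = 8.603 m³/s
= 8.603 × 1000 = 8603 L/s

8600 L/s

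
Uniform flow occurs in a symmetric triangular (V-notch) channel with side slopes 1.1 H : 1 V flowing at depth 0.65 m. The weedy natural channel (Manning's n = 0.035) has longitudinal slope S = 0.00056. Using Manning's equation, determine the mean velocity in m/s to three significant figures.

0.261 m/s

A = z·y² = 1.1×0.65² = 0.4648 m²
P = 2y√(1+z²) = 2×0.65×√(1+1.1²) = 1.933 m
R = A/P = 0.4648/1.933 = 0.2405 m
Q = (1/n)·A·R^(2/3)·S^(1/2) = (1/0.035) × 0.4648 × 0.2405^(2/3) × 0.00056^(1/2) = 0.1215 m³/s
V = Q/A = 0.1215/0.4648 = 0.2615 m/s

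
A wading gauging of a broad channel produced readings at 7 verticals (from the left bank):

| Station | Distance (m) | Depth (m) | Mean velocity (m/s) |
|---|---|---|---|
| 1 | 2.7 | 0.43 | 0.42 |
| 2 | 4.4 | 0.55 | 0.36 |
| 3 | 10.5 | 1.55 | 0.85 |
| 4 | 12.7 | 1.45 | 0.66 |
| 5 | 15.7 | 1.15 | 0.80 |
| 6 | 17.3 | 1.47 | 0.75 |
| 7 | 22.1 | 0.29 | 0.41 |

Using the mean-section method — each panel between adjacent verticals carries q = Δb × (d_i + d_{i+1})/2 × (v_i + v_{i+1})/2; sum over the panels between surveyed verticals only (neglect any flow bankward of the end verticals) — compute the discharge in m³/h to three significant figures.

49000 m³/h

Panel 1-2: Δb = 1.7 m, d̄ = (0.43+0.55)/2 = 0.49, v̄ = (0.42+0.36)/2 = 0.39 → q = 1.7×0.49×0.39 = 0.3249 m³/s
Panel 2-3: Δb = 6.1 m, d̄ = (0.55+1.55)/2 = 1.05, v̄ = (0.36+0.85)/2 = 0.605 → q = 6.1×1.05×0.605 = 3.875 m³/s
Panel 3-4: Δb = 2.2 m, d̄ = (1.55+1.45)/2 = 1.5, v̄ = (0.85+0.66)/2 = 0.755 → q = 2.2×1.5×0.755 = 2.492 m³/s
Panel 4-5: Δb = 3 m, d̄ = (1.45+1.15)/2 = 1.3, v̄ = (0.66+0.80)/2 = 0.73 → q = 3×1.3×0.73 = 2.847 m³/s
Panel 5-6: Δb = 1.6 m, d̄ = (1.15+1.47)/2 = 1.31, v̄ = (0.80+0.75)/2 = 0.775 → q = 1.6×1.31×0.775 = 1.624 m³/s
Panel 6-7: Δb = 4.8 m, d̄ = (1.47+0.29)/2 = 0.88, v̄ = (0.75+0.41)/2 = 0.58 → q = 4.8×0.88×0.58 = 2.450 m³/s
Q = Σ q = 13.61 m³/s
= 13.61 × 3600 = 49010 m³/h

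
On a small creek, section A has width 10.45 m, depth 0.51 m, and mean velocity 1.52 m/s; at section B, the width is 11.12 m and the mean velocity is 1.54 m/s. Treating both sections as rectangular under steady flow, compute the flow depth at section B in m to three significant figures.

0.473 m

Q = A₁V₁ = (10.45×0.51) × 1.52 = 8.101 m³/s
d₂ = Q/(b₂ V₂) = 8.101/(11.12×1.54) = 0.4730 m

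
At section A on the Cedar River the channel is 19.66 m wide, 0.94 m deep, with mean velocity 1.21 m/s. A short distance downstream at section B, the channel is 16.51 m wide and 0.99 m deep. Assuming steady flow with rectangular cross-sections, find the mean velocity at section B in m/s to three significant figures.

Q = A₁V₁ = (19.66×0.94) × 1.21 = 22.36 m³/s
A₂ = 16.51 × 0.99 = 16.34 m²
V₂ = Q/A₂ = 22.36/16.34 = 1.368 m/s

1.37 m/s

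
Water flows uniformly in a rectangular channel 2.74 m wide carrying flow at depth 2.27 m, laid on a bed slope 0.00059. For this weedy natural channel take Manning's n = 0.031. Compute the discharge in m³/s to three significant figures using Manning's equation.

A = b·y = 2.74 × 2.27 = 6.220 m²
P = b + 2y = 2.74 + 2×2.27 = 7.280 m
R = A/P = 6.220/7.280 = 0.8544 m
Q = (1/n)·A·R^(2/3)·S^(1/2) = (1/0.031) × 6.220 × 0.8544^(2/3) × 0.00059^(1/2) = 4.388 m³/s

4.39 m³/s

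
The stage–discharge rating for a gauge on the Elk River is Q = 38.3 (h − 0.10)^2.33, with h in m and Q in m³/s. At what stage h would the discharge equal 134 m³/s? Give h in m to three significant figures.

h − h₀ = (Q/C)^(1/b) = (134/38.3)^(1/2.33) = 1.712 m
h = 0.10 + 1.712 = 1.812 m

1.81 m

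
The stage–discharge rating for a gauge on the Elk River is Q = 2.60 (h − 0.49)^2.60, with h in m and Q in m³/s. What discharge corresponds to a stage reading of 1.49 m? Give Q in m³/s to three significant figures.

Q = 2.60 × (1.49 − 0.49)^2.60 = 2.60 × 1^2.60 = 2.600 m³/s

2.60 m³/s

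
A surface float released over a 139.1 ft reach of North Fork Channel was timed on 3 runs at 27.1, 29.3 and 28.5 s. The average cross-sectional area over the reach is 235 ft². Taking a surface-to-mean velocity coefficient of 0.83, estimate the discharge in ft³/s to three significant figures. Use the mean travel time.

t̄ = (27.1 + 29.3 + 28.5) / 3 = 28.3 s
v_surface = L / t̄ = 139.1 / 28.3 = 4.915 ft/s
v_mean = 0.83 × 4.915 = 4.080 ft/s
Q = A × v_mean = 235 × 4.080 = 958.7 ft³/s

959 ft³/s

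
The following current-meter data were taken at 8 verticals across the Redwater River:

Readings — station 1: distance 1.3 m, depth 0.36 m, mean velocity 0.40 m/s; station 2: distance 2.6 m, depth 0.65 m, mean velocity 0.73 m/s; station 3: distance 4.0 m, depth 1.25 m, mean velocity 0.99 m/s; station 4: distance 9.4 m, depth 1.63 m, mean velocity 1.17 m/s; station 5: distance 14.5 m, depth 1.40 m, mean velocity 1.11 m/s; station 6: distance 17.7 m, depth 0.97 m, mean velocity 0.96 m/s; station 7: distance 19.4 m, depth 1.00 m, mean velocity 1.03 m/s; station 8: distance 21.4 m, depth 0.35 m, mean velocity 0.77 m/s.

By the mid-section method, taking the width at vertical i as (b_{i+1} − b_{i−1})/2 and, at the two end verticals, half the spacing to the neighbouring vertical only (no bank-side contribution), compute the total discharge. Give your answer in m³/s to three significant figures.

w_1 = (2.6 − 1.3)/2 = 0.65 m; q_1 = 0.40 × 0.36 × 0.65 = 0.09360 m³/s
w_2 = (4.0 − 1.3)/2 = 1.35 m; q_2 = 0.73 × 0.65 × 1.35 = 0.6406 m³/s
w_3 = (9.4 − 2.6)/2 = 3.4 m; q_3 = 0.99 × 1.25 × 3.4 = 4.208 m³/s
w_4 = (14.5 − 4.0)/2 = 5.25 m; q_4 = 1.17 × 1.63 × 5.25 = 10.01 m³/s
w_5 = (17.7 − 9.4)/2 = 4.15 m; q_5 = 1.11 × 1.40 × 4.15 = 6.449 m³/s
w_6 = (19.4 − 14.5)/2 = 2.45 m; q_6 = 0.96 × 0.97 × 2.45 = 2.281 m³/s
w_7 = (21.4 − 17.7)/2 = 1.85 m; q_7 = 1.03 × 1.00 × 1.85 = 1.906 m³/s
w_8 = (21.4 − 19.4)/2 = 1 m; q_8 = 0.77 × 0.35 × 1 = 0.2695 m³/s
Q = Σ qᵢ = 25.86 m³/s

25.9 m³/s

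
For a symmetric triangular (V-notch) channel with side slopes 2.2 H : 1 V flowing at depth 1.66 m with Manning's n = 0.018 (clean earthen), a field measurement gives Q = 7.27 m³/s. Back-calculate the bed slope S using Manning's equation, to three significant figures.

A = z·y² = 2.2×1.66² = 6.062 m²
P = 2y√(1+z²) = 2×1.66×√(1+2.2²) = 8.023 m
R = A/P = 6.062/8.023 = 0.7556 m
S = (Q·n / (1·A·R^(2/3)))² = (7.27×0.018 / (1×6.062×0.8296))² = 0.0006770

0.000677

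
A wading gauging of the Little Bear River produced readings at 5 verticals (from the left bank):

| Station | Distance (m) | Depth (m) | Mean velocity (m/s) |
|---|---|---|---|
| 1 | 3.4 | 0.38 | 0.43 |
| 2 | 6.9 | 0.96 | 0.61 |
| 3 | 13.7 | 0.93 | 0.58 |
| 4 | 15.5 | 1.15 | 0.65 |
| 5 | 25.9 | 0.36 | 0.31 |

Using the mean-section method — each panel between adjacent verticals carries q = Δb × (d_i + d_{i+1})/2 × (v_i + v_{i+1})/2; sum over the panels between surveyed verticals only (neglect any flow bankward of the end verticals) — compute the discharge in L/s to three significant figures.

9960 L/s

Panel 1-2: Δb = 3.5 m, d̄ = (0.38+0.96)/2 = 0.67, v̄ = (0.43+0.61)/2 = 0.52 → q = 3.5×0.67×0.52 = 1.219 m³/s
Panel 2-3: Δb = 6.8 m, d̄ = (0.96+0.93)/2 = 0.945, v̄ = (0.61+0.58)/2 = 0.595 → q = 6.8×0.945×0.595 = 3.823 m³/s
Panel 3-4: Δb = 1.8 m, d̄ = (0.93+1.15)/2 = 1.04, v̄ = (0.58+0.65)/2 = 0.615 → q = 1.8×1.04×0.615 = 1.151 m³/s
Panel 4-5: Δb = 10.4 m, d̄ = (1.15+0.36)/2 = 0.755, v̄ = (0.65+0.31)/2 = 0.48 → q = 10.4×0.755×0.48 = 3.769 m³/s
Q = Σ q = 9.963 m³/s
= 9.963 × 1000 = 9963 L/s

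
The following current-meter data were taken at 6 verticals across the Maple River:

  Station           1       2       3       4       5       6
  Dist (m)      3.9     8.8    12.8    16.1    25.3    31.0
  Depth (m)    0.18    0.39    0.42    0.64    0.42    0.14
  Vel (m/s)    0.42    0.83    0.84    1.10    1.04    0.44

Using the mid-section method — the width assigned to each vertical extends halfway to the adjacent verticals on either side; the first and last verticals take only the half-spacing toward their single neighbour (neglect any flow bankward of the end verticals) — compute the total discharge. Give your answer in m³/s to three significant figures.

w_1 = (8.8 − 3.9)/2 = 2.45 m; q_1 = 0.42 × 0.18 × 2.45 = 0.1852 m³/s
w_2 = (12.8 − 3.9)/2 = 4.45 m; q_2 = 0.83 × 0.39 × 4.45 = 1.440 m³/s
w_3 = (16.1 − 8.8)/2 = 3.65 m; q_3 = 0.84 × 0.42 × 3.65 = 1.288 m³/s
w_4 = (25.3 − 12.8)/2 = 6.25 m; q_4 = 1.10 × 0.64 × 6.25 = 4.400 m³/s
w_5 = (31.0 − 16.1)/2 = 7.45 m; q_5 = 1.04 × 0.42 × 7.45 = 3.254 m³/s
w_6 = (31.0 − 25.3)/2 = 2.85 m; q_6 = 0.44 × 0.14 × 2.85 = 0.1756 m³/s
Q = Σ qᵢ = 10.74 m³/s

10.7 m³/s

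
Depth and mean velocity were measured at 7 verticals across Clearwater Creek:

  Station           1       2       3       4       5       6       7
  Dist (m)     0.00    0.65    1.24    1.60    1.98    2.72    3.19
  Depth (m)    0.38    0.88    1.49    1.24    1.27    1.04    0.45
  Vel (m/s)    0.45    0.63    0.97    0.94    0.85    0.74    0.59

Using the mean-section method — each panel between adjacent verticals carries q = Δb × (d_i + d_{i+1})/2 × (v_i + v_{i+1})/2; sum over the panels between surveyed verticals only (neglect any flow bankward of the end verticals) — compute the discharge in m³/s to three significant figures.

2.59 m³/s

Panel 1-2: Δb = 0.65 m, d̄ = (0.38+0.88)/2 = 0.63, v̄ = (0.45+0.63)/2 = 0.54 → q = 0.65×0.63×0.54 = 0.2211 m³/s
Panel 2-3: Δb = 0.59 m, d̄ = (0.88+1.49)/2 = 1.185, v̄ = (0.63+0.97)/2 = 0.8 → q = 0.59×1.185×0.8 = 0.5593 m³/s
Panel 3-4: Δb = 0.36 m, d̄ = (1.49+1.24)/2 = 1.365, v̄ = (0.97+0.94)/2 = 0.955 → q = 0.36×1.365×0.955 = 0.4693 m³/s
Panel 4-5: Δb = 0.38 m, d̄ = (1.24+1.27)/2 = 1.255, v̄ = (0.94+0.85)/2 = 0.895 → q = 0.38×1.255×0.895 = 0.4268 m³/s
Panel 5-6: Δb = 0.74 m, d̄ = (1.27+1.04)/2 = 1.155, v̄ = (0.85+0.74)/2 = 0.795 → q = 0.74×1.155×0.795 = 0.6795 m³/s
Panel 6-7: Δb = 0.47 m, d̄ = (1.04+0.45)/2 = 0.745, v̄ = (0.74+0.59)/2 = 0.665 → q = 0.47×0.745×0.665 = 0.2328 m³/s
Q = Σ q = 2.589 m³/s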